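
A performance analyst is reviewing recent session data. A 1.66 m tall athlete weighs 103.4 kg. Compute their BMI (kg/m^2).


height^2 = 2.7556 m^2
BMI = 103.4 / 2.7556 = 37.52 kg/m^2

37.52 kg/m^2


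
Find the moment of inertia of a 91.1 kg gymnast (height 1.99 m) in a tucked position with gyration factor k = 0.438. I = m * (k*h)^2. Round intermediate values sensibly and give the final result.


Radius of gyration = 0.438 * 1.99 = 0.87162 m
I = 91.1 * 0.87162^2
= 91.1 * 0.759721
= 69.211 kg*m^2

69.211 kg*m^2


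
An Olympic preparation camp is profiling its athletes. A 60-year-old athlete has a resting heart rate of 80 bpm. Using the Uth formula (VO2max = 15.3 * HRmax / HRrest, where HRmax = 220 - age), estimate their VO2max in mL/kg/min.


HRmax = 220 - 60 = 160 bpm
Ratio = HRmax / HRrest = 160 / 80 = 2.0
VO2max = 15.3 * 2.0 = 30.6 mL/kg/min

30.6 mL/kg/min


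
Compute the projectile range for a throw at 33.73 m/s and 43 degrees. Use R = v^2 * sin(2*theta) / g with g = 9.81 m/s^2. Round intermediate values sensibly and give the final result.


Two times the angle = 86 degrees
sin(86) = 0.997564
R = 1137.7129 * 0.997564 / 9.81 = 115.692 m

115.692 m


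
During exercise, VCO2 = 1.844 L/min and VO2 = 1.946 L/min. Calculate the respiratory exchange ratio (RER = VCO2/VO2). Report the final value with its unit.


RER = VCO2 / VO2
= 1.844 / 1.946
= 0.9476

0.9476


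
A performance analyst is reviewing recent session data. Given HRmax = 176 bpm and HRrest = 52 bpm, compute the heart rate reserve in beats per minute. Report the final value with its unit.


Heart rate reserve = maximum HR minus resting HR
HRR = 176 - 52 = 124 bpm

124 bpm


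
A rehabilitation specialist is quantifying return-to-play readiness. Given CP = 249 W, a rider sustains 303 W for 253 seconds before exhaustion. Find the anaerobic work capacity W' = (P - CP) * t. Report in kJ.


Excess power = 303 - 249 = 54 W
Work above CP = 54 * 253 = 13662 J
W' = 13.662 kJ

13.662 kJ


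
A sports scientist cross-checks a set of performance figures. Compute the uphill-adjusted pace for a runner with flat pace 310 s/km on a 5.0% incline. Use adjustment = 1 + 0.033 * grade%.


Adjustment factor = 1 + 0.033 * 5.0 = 1.165
Grade-adjusted pace = 310 * 1.165 = 361.15 s/km

361.15 s/km


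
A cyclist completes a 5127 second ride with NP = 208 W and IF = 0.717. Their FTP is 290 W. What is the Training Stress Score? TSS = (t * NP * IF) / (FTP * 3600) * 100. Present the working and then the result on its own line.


t * NP * IF = 5127 * 208 * 0.717 = 764620.272
FTP * 3600 = 1044000
TSS = (764620.272 / 1044000) * 100 = 73.24

73.24 TSS


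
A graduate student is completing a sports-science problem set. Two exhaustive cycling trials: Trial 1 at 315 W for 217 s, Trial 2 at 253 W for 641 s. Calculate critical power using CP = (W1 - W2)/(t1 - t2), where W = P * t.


W1 = 315 * 217 = 68355 J
W2 = 253 * 641 = 162173 J
CP = (68355 - 162173) / (217 - 641)
= -93818 / -424
= 221.27 W

221.27 W


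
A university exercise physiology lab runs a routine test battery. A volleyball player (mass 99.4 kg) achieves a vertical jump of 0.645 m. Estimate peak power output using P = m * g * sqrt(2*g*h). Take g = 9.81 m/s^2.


2 * g * h = 2 * 9.81 * 0.645 = 12.6549
sqrt(12.6549) = 3.557373 m/s
P = 99.4 * 9.81 * 3.557373 = 3468.84 W

3468.84 W


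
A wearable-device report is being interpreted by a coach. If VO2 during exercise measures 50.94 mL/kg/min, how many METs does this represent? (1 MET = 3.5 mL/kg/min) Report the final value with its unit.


METs = VO2 / 3.5 = 50.94 / 3.5 = 14.55

14.55 METs


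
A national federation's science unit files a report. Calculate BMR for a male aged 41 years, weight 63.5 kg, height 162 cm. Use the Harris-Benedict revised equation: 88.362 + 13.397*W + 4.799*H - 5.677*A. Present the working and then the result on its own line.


Substituting values:
W term = 13.397 * 63.5 = 850.7095
H term = 4.799 * 162 = 777.438
A term = 5.677 * 41 = 232.757
BMR = 1483.75 kcal/day

1483.75 kcal/day


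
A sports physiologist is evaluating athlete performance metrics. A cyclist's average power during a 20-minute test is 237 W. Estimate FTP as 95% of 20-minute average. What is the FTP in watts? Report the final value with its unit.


FTP = 20-min power * 0.95
= 237 * 0.95
= 225.15 W

225.15 W


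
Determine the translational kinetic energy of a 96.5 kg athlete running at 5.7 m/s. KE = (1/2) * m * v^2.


KE = 0.5 * m * v^2
= 0.5 * 96.5 * 5.7^2
= 0.5 * 96.5 * 32.49
= 1567.64 J

1567.64 J


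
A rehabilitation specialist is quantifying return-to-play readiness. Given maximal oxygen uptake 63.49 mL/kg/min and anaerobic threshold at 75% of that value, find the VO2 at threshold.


Percentage as decimal = 0.75
VO2 at AT = 63.49 * 0.75 = 47.62 mL/kg/min

47.62 mL/kg/min


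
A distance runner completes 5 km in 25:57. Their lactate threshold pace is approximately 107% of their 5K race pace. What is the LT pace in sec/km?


Convert to seconds: 25 min 57 s = 1557 s
Pace per km = 1557 / 5 = 311.4 s/km
LT pace = 311.4 * 1.07 = 333.2 s/km

333.2 s/km


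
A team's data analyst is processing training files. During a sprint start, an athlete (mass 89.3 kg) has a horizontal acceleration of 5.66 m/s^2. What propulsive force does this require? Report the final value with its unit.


Propulsive force = mass * acceleration
= 89.3 kg * 5.66 m/s^2
= 505.44 N

505.44 N


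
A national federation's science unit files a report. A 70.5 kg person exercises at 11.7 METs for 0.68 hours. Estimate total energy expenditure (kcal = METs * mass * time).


Energy = METs * mass(kg) * time(h)
= 11.7 * 70.5 * 0.68
= 560.9 kcal

560.9 kcal


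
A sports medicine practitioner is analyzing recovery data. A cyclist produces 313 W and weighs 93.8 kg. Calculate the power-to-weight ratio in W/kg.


P/W = power / mass
= 313 / 93.8
= 3.337 W/kg

3.337 W/kg


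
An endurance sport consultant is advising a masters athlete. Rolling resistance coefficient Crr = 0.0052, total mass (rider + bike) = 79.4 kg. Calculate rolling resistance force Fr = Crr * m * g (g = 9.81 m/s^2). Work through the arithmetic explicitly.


Fr = Crr * m * g
= 0.0052 * 79.4 * 9.81
= 4.05 N

4.05 N


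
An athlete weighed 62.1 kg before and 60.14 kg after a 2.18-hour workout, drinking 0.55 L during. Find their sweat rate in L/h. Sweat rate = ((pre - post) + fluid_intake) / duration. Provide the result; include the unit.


Body mass change = 1.96 kg
Total sweat loss = 1.96 + 0.55 = 2.51 L
Rate = 2.51 / 2.18 = 1.151 L/h

1.151 L/h


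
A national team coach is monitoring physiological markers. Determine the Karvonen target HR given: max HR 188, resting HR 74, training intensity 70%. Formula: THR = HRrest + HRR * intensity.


HRR = HRmax - HRrest = 188 - 74 = 114
THR = 74 + 114 * 0.7
= 153.8 bpm

153.8 bpm


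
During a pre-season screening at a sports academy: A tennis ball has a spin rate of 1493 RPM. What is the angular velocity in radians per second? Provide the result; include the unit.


Convert RPM to rad/s: multiply by 2*pi and divide by 60
omega = 1493 * 2 * pi / 60
= 156.347 rad/s

156.347 rad/s


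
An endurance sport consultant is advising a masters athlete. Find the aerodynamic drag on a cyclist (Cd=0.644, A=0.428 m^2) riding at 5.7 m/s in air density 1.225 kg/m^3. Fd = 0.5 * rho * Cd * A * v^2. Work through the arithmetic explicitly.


Fd = 0.5 * 1.225 * 0.644 * 0.428 * 5.7^2
= 0.5 * 1.225 * 0.644 * 0.428 * 32.49
= 5.485 N

5.485 N


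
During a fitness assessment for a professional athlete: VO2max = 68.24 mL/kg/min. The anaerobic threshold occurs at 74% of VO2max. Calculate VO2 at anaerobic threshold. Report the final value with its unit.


AT fraction = 74 / 100 = 0.74
AT VO2 = 68.24 * 0.74
= 50.5 mL/kg/min

50.5 mL/kg/min


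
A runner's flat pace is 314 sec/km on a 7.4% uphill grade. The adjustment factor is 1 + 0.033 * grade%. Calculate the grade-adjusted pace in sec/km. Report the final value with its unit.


Factor = 1 + 0.033 * 7.4 = 1.2442
Adjusted pace = 314 * 1.2442
= 390.68 sec/km

390.68 s/km


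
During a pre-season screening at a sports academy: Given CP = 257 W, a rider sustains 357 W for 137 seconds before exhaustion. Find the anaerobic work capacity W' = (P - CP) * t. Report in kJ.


Excess power = 357 - 257 = 100 W
Work above CP = 100 * 137 = 13700 J
W' = 13.7 kJ

13.7 kJ


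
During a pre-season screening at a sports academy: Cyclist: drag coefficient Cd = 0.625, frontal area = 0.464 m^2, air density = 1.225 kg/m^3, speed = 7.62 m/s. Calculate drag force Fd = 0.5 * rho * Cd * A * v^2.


v^2 = 7.62^2 = 58.0644
Fd = 0.5 * 1.225 * 0.625 * 0.464 * 58.0644
= 10.314 N

10.314 N


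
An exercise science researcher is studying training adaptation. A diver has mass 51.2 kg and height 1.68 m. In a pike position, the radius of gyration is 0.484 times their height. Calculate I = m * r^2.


r = 0.484 * 1.68 = 0.81312 m
I = m * r^2 = 51.2 * 0.661164 = 33.852 kg*m^2

33.852 kg*m^2


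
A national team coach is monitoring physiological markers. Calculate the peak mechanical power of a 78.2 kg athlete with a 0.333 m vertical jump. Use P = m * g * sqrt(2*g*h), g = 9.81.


First, sqrt(2gh) = sqrt(2 * 9.81 * 0.333)
= sqrt(6.53346) = 2.556063 m/s
Power = 78.2 * 9.81 * 2.556063 = 1960.86 W

1960.86 W


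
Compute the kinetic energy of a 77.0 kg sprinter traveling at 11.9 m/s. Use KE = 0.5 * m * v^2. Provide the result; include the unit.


Velocity squared = 141.61
KE = 0.5 * 77.0 * 141.61 = 5451.99 J

5451.99 J


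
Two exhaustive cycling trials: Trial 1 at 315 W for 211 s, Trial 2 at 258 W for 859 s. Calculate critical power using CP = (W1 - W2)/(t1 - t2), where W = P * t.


W1 = 315 * 211 = 66465 J
W2 = 258 * 859 = 221622 J
CP = (66465 - 221622) / (211 - 859)
= -155157 / -648
= 239.44 W

239.44 W


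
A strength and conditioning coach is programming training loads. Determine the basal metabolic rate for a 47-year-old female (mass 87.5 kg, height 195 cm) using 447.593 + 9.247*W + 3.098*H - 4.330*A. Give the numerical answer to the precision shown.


BMR = 447.593 + 9.247*87.5 + 3.098*195 - 4.330*47
= 1657.31 kcal/day

1657.31 kcal/day


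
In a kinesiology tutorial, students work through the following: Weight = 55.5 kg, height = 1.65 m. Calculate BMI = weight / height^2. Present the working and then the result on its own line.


height^2 = 1.65^2 = 2.7225
BMI = 55.5 / 2.7225 = 20.39 kg/m^2

20.39 kg/m^2


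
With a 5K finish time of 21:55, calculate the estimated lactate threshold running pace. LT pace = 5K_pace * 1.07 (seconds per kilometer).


Race duration = 1315 s for 5 km
Average pace = 1315 / 5 = 263.0 s/km
LT pace = 263.0 * 1.07
= 281.41 s/km

281.41 s/km


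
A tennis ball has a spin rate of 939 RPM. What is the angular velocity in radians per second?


Convert RPM to rad/s: multiply by 2*pi and divide by 60
omega = 939 * 2 * pi / 60
= 98.332 rad/s

98.332 rad/s


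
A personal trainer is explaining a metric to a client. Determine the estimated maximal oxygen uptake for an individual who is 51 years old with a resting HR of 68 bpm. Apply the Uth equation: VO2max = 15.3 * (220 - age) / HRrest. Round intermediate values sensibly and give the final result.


HRmax = 220 - 51 = 169
VO2max = 15.3 * (169 / 68)
= 15.3 * 2.4853
= 38.03 mL/kg/min

38.03 mL/kg/min


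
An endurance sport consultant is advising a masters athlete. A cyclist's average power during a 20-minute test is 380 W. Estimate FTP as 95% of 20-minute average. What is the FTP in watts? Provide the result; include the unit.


FTP = 20-min power * 0.95
= 380 * 0.95
= 361.0 W

361.0 W


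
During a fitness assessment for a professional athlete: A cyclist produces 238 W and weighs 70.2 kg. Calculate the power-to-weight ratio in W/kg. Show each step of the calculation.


P/W = power / mass
= 238 / 70.2
= 3.39 W/kg

3.39 W/kg


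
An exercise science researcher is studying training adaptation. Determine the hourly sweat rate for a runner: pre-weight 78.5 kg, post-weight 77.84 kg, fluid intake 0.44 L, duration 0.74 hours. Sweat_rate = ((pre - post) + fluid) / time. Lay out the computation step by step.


Mass lost = 78.5 - 77.84 = 0.66 kg
Add fluid consumed: 0.66 + 0.44 = 1.1 L total sweat
Sweat rate = 1.1 / 0.74 = 1.486 L/h

1.486 L/h


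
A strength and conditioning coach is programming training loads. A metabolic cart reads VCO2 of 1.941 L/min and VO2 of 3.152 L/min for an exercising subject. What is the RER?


RER = VCO2 / VO2 = 1.941 / 3.152 = 0.6158

0.6158


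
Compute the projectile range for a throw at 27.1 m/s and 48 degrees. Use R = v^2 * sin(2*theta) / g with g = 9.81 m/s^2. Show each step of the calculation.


Two times the angle = 96 degrees
sin(96) = 0.994522
R = 734.41 * 0.994522 / 9.81 = 74.453 m

74.453 m


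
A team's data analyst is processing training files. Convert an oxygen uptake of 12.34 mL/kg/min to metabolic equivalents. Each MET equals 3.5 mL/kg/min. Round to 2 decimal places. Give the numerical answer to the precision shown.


One MET = 3.5 mL/kg/min
Number of METs = 12.34 / 3.5
= 3.53 METs

3.53 METs


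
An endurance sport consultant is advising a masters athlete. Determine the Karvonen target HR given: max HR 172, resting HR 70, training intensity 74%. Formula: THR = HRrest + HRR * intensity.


HRR = HRmax - HRrest = 172 - 70 = 102
THR = 70 + 102 * 0.74
= 145.48 bpm

145.48 bpm


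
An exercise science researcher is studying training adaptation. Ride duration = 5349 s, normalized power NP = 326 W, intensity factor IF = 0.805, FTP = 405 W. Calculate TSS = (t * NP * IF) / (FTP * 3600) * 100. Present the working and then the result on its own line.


Numerator = 5349 * 326 * 0.805 = 1403738.07
Denominator = 405 * 3600 = 1458000
TSS = 1403738.07 / 1458000 * 100
= 96.28

96.28 TSS


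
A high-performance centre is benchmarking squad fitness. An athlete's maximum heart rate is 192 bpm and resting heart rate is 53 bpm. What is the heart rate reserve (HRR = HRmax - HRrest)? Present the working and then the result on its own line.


HRR = HRmax - HRrest
= 192 - 53
= 139 bpm

139 bpm


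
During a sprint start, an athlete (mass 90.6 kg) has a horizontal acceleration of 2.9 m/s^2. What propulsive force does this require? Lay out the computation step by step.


Propulsive force = mass * acceleration
= 90.6 kg * 2.9 m/s^2
= 262.74 N

262.74 N


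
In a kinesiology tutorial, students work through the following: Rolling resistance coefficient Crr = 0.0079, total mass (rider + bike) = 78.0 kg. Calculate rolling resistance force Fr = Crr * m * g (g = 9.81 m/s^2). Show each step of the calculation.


Fr = Crr * m * g
= 0.0079 * 78.0 * 9.81
= 6.045 N

6.045 N


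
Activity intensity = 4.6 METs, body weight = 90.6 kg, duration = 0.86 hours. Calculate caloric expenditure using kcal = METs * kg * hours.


kcal = 4.6 * 90.6 * 0.86
= 416.76 * 0.86
= 358.41 kcal

358.41 kcal


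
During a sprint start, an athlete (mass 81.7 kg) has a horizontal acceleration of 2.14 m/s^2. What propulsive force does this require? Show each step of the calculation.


Propulsive force = mass * acceleration
= 81.7 kg * 2.14 m/s^2
= 174.84 N

174.84 N


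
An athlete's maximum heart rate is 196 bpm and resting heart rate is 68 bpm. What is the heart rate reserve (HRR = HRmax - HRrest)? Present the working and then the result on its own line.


HRR = HRmax - HRrest
= 196 - 68
= 128 bpm

128 bpm


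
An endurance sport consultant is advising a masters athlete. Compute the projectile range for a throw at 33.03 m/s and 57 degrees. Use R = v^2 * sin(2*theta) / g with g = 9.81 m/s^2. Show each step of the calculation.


Two times the angle = 114 degrees
sin(114) = 0.913545
R = 1090.9809 * 0.913545 / 9.81 = 101.596 m

101.596 m


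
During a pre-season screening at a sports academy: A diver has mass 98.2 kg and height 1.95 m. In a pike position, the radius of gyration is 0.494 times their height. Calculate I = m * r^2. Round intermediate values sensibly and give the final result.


r = 0.494 * 1.95 = 0.9633 m
I = m * r^2 = 98.2 * 0.927947 = 91.124 kg*m^2

91.124 kg*m^2


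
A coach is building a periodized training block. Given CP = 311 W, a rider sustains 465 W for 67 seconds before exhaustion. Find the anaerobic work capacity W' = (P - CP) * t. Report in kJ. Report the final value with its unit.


Excess power = 465 - 311 = 154 W
Work above CP = 154 * 67 = 10318 J
W' = 10.318 kJ

10.318 kJ


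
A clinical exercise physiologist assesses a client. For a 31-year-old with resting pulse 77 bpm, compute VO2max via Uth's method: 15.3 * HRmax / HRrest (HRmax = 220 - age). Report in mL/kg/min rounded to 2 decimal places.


Step 1: HRmax = 220 - 31 = 189 bpm
Step 2: Ratio = 189 / 77 = 2.4545
Step 3: VO2max = 15.3 * 2.4545 = 37.55 mL/kg/min

37.55 mL/kg/min


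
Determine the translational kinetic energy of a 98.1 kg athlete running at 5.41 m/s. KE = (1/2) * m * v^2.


KE = 0.5 * m * v^2
= 0.5 * 98.1 * 5.41^2
= 0.5 * 98.1 * 29.2681
= 1435.6 J

1435.6 J


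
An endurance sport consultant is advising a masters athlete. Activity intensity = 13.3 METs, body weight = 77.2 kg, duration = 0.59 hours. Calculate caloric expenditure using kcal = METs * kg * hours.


kcal = 13.3 * 77.2 * 0.59
= 1026.76 * 0.59
= 605.79 kcal

605.79 kcal


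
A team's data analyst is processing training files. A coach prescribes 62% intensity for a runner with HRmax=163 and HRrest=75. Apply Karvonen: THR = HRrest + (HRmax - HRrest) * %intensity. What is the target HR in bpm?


Heart rate reserve = 163 - 75 = 88
Intensity fraction = 62 / 100 = 0.62
THR = 75 + 88 * 0.62 = 129.56 bpm

129.56 bpm


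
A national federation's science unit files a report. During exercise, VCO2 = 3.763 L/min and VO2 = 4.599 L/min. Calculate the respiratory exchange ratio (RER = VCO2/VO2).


RER = VCO2 / VO2
= 3.763 / 4.599
= 0.8182

0.8182


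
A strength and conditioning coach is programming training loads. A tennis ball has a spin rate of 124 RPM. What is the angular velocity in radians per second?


Convert RPM to rad/s: multiply by 2*pi and divide by 60
omega = 124 * 2 * pi / 60
= 12.985 rad/s

12.985 rad/s


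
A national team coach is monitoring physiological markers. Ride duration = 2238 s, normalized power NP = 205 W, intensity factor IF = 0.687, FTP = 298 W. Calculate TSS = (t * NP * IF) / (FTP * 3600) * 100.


Numerator = 2238 * 205 * 0.687 = 315188.73
Denominator = 298 * 3600 = 1072800
TSS = 315188.73 / 1072800 * 100
= 29.38

29.38 TSS


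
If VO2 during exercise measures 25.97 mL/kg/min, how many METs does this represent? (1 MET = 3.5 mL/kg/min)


METs = VO2 / 3.5 = 25.97 / 3.5 = 7.42

7.42 METs


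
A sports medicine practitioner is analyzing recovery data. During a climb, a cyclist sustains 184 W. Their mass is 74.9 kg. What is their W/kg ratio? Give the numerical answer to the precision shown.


Power-to-weight = 184 W / 74.9 kg
= 2.457 W/kg

2.457 W/kg


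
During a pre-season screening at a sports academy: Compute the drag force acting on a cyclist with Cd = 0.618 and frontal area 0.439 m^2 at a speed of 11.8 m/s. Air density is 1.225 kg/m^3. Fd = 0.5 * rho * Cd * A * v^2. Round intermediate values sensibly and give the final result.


Step 1: v^2 = 139.24
Step 2: Fd = 0.5 * 1.225 * 0.618 * 0.439 * 139.24
= 23.138 N

23.138 N


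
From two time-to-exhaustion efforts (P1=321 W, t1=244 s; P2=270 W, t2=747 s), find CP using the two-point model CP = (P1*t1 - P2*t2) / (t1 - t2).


Work in trial 1 = 78324 J
Work in trial 2 = 201690 J
Delta work = -123366 J
Delta time = -503 s
CP = -123366 / -503 = 245.26 W

245.26 W


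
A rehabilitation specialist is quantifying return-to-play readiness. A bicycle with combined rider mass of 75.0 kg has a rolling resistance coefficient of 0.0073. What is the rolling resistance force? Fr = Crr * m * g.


Fr = 0.0073 * 75.0 * 9.81
= 0.5475 * 9.81
= 5.371 N

5.371 N


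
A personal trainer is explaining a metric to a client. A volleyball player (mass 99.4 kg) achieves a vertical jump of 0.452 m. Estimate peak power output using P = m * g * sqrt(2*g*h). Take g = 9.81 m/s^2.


2 * g * h = 2 * 9.81 * 0.452 = 8.86824
sqrt(8.86824) = 2.977959 m/s
P = 99.4 * 9.81 * 2.977959 = 2903.85 W

2903.85 W


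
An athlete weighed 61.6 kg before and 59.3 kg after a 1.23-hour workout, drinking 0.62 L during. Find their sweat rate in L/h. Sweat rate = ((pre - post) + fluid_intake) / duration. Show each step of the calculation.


Body mass change = 2.3 kg
Total sweat loss = 2.3 + 0.62 = 2.92 L
Rate = 2.92 / 1.23 = 2.374 L/h

2.374 L/h


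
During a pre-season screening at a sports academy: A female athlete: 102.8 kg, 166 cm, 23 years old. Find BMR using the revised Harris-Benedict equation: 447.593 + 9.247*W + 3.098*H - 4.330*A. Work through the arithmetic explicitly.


Intercept = 447.593
Weight contribution = 9.247 * 102.8 = 950.5916
Height contribution = 3.098 * 166 = 514.268
Age contribution = 4.33 * 23 = 99.59
BMR = 447.593 + 950.5916 + 514.268 - 99.59
= 1812.86 kcal/day

1812.86 kcal/day


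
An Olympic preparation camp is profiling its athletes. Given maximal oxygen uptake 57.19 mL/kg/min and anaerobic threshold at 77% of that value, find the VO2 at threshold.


Percentage as decimal = 0.77
VO2 at AT = 57.19 * 0.77 = 44.04 mL/kg/min

44.04 mL/kg/min


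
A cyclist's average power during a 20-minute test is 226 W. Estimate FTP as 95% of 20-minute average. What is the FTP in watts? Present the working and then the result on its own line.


FTP = 20-min power * 0.95
= 226 * 0.95
= 214.7 W

214.7 W


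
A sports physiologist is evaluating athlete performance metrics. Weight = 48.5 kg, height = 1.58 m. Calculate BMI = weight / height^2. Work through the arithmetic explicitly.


height^2 = 1.58^2 = 2.4964
BMI = 48.5 / 2.4964 = 19.43 kg/m^2

19.43 kg/m^2


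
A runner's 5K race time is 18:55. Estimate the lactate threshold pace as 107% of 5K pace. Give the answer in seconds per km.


Total race time = 18*60 + 55 = 1135 seconds
5K pace = 1135 / 5 = 227.0 sec/km
LT pace = 227.0 * 1.07 = 242.89 sec/km

242.89 s/km


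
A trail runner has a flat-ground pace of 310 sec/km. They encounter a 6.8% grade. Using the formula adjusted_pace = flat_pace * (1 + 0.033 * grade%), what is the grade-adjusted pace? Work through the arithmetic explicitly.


Grade factor = 1 + 0.033 * 6.8 = 1.2244
Adjusted = 310 * 1.2244 = 379.56 sec/km

379.56 s/km


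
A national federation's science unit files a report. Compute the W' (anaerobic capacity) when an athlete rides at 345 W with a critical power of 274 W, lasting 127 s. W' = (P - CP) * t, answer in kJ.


Above-CP power = 71 W
Duration = 127 s
W' = 71 * 127 = 9017 J
Convert: 9017 / 1000 = 9.017 kJ

9.017 kJ


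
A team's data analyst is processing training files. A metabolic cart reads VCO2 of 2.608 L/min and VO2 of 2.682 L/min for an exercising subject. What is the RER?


RER = VCO2 / VO2 = 2.608 / 2.682 = 0.9724

0.9724


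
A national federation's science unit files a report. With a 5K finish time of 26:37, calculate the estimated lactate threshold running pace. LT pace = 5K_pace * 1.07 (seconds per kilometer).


Race duration = 1597 s for 5 km
Average pace = 1597 / 5 = 319.4 s/km
LT pace = 319.4 * 1.07
= 341.76 s/km

341.76 s/km


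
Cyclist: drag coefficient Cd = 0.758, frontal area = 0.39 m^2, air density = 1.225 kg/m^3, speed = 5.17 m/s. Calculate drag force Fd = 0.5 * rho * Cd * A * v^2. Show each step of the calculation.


v^2 = 5.17^2 = 26.7289
Fd = 0.5 * 1.225 * 0.758 * 0.39 * 26.7289
= 4.84 N

4.84 N


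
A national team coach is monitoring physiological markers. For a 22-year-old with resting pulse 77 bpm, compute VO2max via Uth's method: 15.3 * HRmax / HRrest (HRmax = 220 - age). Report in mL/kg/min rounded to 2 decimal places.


Step 1: HRmax = 220 - 22 = 198 bpm
Step 2: Ratio = 198 / 77 = 2.5714
Step 3: VO2max = 15.3 * 2.5714 = 39.34 mL/kg/min

39.34 mL/kg/min


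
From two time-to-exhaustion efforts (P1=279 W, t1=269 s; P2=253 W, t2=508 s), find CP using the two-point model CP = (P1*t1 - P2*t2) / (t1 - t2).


Work in trial 1 = 75051 J
Work in trial 2 = 128524 J
Delta work = -53473 J
Delta time = -239 s
CP = -53473 / -239 = 223.74 W

223.74 W


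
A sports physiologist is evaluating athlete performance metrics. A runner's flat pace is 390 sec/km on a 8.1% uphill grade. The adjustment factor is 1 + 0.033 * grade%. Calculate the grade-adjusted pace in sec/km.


Factor = 1 + 0.033 * 8.1 = 1.2673
Adjusted pace = 390 * 1.2673
= 494.25 sec/km

494.25 s/km


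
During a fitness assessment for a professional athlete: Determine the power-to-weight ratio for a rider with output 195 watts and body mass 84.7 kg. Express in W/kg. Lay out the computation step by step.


P/W = 195 / 84.7 = 2.302 W/kg

2.302 W/kg


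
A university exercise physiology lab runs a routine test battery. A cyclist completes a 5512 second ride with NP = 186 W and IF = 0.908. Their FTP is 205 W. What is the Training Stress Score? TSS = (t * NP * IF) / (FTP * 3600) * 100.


t * NP * IF = 5512 * 186 * 0.908 = 930910.656
FTP * 3600 = 738000
TSS = (930910.656 / 738000) * 100 = 126.14

126.14 TSS


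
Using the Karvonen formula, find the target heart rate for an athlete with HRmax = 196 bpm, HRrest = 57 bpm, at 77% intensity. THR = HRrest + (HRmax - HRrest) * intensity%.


HRR = 196 - 57 = 139
THR = 57 + 139 * 0.77
= 57 + 107.03
= 164.03 bpm

164.03 bpm


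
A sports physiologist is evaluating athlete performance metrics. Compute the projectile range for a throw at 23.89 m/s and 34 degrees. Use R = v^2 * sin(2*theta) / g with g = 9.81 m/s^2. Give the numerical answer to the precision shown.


Two times the angle = 68 degrees
sin(68) = 0.927184
R = 570.7321 * 0.927184 / 9.81 = 53.942 m

53.942 m


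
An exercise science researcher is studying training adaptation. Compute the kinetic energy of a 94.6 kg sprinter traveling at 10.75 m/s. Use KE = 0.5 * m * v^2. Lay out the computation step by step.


Velocity squared = 115.5625
KE = 0.5 * 94.6 * 115.5625 = 5466.11 J

5466.11 J


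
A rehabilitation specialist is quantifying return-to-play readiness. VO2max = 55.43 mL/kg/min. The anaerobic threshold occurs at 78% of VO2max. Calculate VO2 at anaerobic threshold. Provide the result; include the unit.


AT fraction = 78 / 100 = 0.78
AT VO2 = 55.43 * 0.78
= 43.24 mL/kg/min

43.24 mL/kg/min


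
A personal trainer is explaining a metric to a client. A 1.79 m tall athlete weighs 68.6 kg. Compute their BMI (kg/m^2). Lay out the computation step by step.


height^2 = 3.2041 m^2
BMI = 68.6 / 3.2041 = 21.41 kg/m^2

21.41 kg/m^2


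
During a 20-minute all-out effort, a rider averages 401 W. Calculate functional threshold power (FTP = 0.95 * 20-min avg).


FTP = 0.95 * 401
= 380.95 W

380.95 W


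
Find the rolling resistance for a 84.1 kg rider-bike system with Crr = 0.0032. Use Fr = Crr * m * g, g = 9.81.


m * g = 84.1 * 9.81 = 825.021 N
Fr = 0.0032 * 825.021 = 2.64 N

2.64 N


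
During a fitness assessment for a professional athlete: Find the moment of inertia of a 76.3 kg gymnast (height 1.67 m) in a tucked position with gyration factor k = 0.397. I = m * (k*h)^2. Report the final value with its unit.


Radius of gyration = 0.397 * 1.67 = 0.66299 m
I = 76.3 * 0.66299^2
= 76.3 * 0.439556
= 33.538 kg*m^2

33.538 kg*m^2


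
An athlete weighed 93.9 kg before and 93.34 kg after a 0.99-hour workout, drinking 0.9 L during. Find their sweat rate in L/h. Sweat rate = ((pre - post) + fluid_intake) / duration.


Body mass change = 0.56 kg
Total sweat loss = 0.56 + 0.9 = 1.46 L
Rate = 1.46 / 0.99 = 1.475 L/h

1.475 L/h


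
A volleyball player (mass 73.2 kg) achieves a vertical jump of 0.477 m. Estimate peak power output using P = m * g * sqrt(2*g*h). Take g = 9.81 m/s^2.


2 * g * h = 2 * 9.81 * 0.477 = 9.35874
sqrt(9.35874) = 3.059206 m/s
P = 73.2 * 9.81 * 3.059206 = 2196.79 W

2196.79 W


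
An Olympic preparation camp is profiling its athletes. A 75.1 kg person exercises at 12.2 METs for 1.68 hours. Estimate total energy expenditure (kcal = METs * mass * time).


Energy = METs * mass(kg) * time(h)
= 12.2 * 75.1 * 1.68
= 1539.25 kcal

1539.25 kcal


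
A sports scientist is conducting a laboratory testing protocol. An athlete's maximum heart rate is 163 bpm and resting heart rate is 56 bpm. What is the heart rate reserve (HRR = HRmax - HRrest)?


HRR = HRmax - HRrest
= 163 - 56
= 107 bpm

107 bpm


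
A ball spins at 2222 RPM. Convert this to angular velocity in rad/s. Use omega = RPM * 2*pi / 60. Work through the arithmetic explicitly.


omega = 2222 * 2 * pi / 60
= 2222 * 6.28318531 / 60
= 13961.238 / 60
= 232.687 rad/s

232.687 rad/s


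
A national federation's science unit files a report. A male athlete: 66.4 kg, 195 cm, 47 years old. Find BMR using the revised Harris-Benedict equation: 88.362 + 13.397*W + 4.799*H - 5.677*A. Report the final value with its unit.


Intercept = 88.362
Weight contribution = 13.397 * 66.4 = 889.5608
Height contribution = 4.799 * 195 = 935.805
Age contribution = 5.677 * 47 = 266.819
BMR = 88.362 + 889.5608 + 935.805 - 266.819
= 1646.91 kcal/day

1646.91 kcal/day


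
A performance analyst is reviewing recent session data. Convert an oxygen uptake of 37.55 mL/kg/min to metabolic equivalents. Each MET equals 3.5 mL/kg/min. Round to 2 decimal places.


One MET = 3.5 mL/kg/min
Number of METs = 37.55 / 3.5
= 10.73 METs

10.73 METs


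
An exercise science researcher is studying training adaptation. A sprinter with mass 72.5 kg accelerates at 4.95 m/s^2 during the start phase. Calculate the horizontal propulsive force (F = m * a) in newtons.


F = m * a
= 72.5 * 4.95
= 358.88 N

358.88 N


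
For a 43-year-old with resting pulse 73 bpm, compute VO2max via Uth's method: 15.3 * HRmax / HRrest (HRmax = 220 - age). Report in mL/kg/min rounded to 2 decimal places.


Step 1: HRmax = 220 - 43 = 177 bpm
Step 2: Ratio = 177 / 73 = 2.4247
Step 3: VO2max = 15.3 * 2.4247 = 37.1 mL/kg/min

37.1 mL/kg/min


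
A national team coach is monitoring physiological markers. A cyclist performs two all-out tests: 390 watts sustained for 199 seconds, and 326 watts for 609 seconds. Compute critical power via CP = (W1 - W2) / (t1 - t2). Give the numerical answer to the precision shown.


W1 = P1 * t1 = 390 * 199 = 77610 J
W2 = P2 * t2 = 326 * 609 = 198534 J
CP = (77610 - 198534) / (199 - 609)
= 294.94 W

294.94 W


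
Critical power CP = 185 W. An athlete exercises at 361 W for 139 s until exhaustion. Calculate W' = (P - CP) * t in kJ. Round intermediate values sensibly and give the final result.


P - CP = 361 - 185 = 176 W
W' = 176 * 139 = 24464 J
= 24464 / 1000 = 24.464 kJ

24.464 kJ


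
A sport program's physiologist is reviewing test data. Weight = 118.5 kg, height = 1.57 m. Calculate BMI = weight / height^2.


height^2 = 1.57^2 = 2.4649
BMI = 118.5 / 2.4649 = 48.07 kg/m^2

48.07 kg/m^2


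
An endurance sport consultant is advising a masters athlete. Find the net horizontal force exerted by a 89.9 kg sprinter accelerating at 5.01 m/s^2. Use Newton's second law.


Newton's second law: F = m * a
F = 89.9 * 5.01 = 450.4 N

450.4 N


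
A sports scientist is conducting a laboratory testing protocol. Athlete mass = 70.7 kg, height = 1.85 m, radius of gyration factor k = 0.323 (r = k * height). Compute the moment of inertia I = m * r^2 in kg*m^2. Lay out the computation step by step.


r = k * height = 0.323 * 1.85 = 0.59755 m
r^2 = 0.59755^2 = 0.357066
I = 70.7 * 0.357066 = 25.245 kg*m^2

25.245 kg*m^2


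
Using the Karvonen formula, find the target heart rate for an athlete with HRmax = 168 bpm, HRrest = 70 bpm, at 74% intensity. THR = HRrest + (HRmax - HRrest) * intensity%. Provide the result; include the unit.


HRR = 168 - 70 = 98
THR = 70 + 98 * 0.74
= 70 + 72.52
= 142.52 bpm

142.52 bpm


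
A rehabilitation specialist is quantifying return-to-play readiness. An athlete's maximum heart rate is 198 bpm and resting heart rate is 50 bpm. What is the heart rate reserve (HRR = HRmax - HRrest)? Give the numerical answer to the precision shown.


HRR = HRmax - HRrest
= 198 - 50
= 148 bpm

148 bpm


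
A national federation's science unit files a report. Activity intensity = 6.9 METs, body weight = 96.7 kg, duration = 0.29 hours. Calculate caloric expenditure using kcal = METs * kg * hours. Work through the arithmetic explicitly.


kcal = 6.9 * 96.7 * 0.29
= 667.23 * 0.29
= 193.5 kcal

193.5 kcal


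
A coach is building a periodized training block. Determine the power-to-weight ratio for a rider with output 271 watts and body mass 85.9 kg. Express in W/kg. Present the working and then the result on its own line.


P/W = 271 / 85.9 = 3.155 W/kg

3.155 W/kg


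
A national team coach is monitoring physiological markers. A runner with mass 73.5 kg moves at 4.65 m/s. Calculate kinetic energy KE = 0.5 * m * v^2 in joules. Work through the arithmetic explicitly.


v^2 = 4.65^2 = 21.6225
KE = 0.5 * 73.5 * 21.6225
= 794.63 J

794.63 J


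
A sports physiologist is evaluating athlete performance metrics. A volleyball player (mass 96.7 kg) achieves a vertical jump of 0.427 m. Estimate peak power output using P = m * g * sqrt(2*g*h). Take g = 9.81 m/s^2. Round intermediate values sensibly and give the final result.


2 * g * h = 2 * 9.81 * 0.427 = 8.37774
sqrt(8.37774) = 2.894433 m/s
P = 96.7 * 9.81 * 2.894433 = 2745.74 W

2745.74 W


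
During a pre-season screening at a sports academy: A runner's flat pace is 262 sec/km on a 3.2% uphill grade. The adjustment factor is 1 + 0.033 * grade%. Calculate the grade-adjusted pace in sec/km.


Factor = 1 + 0.033 * 3.2 = 1.1056
Adjusted pace = 262 * 1.1056
= 289.67 sec/km

289.67 s/km


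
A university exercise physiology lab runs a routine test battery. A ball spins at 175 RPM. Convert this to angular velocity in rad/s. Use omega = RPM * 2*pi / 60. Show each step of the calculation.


omega = 175 * 2 * pi / 60
= 175 * 6.28318531 / 60
= 1099.557 / 60
= 18.326 rad/s

18.326 rad/s


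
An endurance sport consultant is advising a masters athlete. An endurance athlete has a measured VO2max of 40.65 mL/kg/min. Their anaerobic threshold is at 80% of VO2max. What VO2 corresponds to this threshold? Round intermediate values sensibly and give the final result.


Anaerobic threshold VO2 = VO2max * 80%
= 40.65 * 0.8
= 32.52 mL/kg/min

32.52 mL/kg/min


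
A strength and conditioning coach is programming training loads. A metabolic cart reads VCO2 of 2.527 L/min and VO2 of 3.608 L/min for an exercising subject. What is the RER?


RER = VCO2 / VO2 = 2.527 / 3.608 = 0.7004

0.7004


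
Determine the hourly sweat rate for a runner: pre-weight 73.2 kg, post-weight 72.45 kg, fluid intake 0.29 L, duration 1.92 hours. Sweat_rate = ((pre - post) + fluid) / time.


Mass lost = 73.2 - 72.45 = 0.75 kg
Add fluid consumed: 0.75 + 0.29 = 1.04 L total sweat
Sweat rate = 1.04 / 1.92 = 0.542 L/h

0.542 L/h


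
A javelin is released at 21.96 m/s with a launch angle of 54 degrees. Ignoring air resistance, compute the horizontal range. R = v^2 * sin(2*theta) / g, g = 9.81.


Launch speed squared = 482.2416
sin(2 * 54 deg) = 0.951057
Range = 482.2416 * 0.951057 / 9.81
= 46.752 m

46.752 m


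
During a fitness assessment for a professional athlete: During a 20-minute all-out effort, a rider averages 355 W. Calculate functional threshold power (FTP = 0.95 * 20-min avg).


FTP = 0.95 * 355
= 337.25 W

337.25 W


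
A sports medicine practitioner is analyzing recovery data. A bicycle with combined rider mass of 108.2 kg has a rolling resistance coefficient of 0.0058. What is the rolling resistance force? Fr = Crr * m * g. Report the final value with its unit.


Fr = 0.0058 * 108.2 * 9.81
= 0.62756 * 9.81
= 6.156 N

6.156 N


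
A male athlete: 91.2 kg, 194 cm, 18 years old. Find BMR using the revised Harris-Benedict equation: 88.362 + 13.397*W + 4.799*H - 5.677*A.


Intercept = 88.362
Weight contribution = 13.397 * 91.2 = 1221.8064
Height contribution = 4.799 * 194 = 931.006
Age contribution = 5.677 * 18 = 102.186
BMR = 88.362 + 1221.8064 + 931.006 - 102.186
= 2138.99 kcal/day

2138.99 kcal/day


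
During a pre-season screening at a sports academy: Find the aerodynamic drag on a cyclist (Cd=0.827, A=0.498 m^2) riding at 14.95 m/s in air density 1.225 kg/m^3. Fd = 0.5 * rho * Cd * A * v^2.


Fd = 0.5 * 1.225 * 0.827 * 0.498 * 14.95^2
= 0.5 * 1.225 * 0.827 * 0.498 * 223.5025
= 56.38 N

56.38 N


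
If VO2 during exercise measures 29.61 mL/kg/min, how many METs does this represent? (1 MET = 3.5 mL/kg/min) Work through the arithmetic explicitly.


METs = VO2 / 3.5 = 29.61 / 3.5 = 8.46

8.46 METs


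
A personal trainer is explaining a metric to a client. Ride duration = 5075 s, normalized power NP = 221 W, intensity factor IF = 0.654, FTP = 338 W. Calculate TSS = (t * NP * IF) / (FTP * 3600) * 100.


Numerator = 5075 * 221 * 0.654 = 733510.05
Denominator = 338 * 3600 = 1216800
TSS = 733510.05 / 1216800 * 100
= 60.28

60.28 TSS


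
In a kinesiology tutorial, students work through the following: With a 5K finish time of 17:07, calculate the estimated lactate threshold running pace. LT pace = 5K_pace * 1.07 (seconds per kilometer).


Race duration = 1027 s for 5 km
Average pace = 1027 / 5 = 205.4 s/km
LT pace = 205.4 * 1.07
= 219.78 s/km

219.78 s/km


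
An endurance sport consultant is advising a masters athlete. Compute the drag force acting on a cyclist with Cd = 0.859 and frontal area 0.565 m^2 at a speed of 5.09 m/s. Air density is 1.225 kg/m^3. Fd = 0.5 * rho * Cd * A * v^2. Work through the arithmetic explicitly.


Step 1: v^2 = 25.9081
Step 2: Fd = 0.5 * 1.225 * 0.859 * 0.565 * 25.9081
= 7.702 N

7.702 N


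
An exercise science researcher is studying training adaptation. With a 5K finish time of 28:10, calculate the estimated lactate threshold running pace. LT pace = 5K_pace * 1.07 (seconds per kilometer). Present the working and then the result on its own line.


Race duration = 1690 s for 5 km
Average pace = 1690 / 5 = 338.0 s/km
LT pace = 338.0 * 1.07
= 361.66 s/km

361.66 s/km


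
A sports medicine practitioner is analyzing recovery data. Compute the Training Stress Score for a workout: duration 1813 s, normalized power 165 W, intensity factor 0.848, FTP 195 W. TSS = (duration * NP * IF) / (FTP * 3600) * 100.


Product = 1813 * 165 * 0.848 = 253674.96
Base = 195 * 3600 = 702000
TSS = 253674.96 / 702000 * 100 = 36.14

36.14 TSS


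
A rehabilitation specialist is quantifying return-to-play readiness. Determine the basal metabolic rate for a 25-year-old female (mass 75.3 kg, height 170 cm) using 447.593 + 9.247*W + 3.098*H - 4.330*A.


BMR = 447.593 + 9.247*75.3 + 3.098*170 - 4.330*25
= 1562.3 kcal/day

1562.3 kcal/day


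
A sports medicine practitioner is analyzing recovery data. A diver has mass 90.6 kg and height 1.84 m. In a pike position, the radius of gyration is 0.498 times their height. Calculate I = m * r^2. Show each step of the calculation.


r = 0.498 * 1.84 = 0.91632 m
I = m * r^2 = 90.6 * 0.839642 = 76.072 kg*m^2

76.072 kg*m^2


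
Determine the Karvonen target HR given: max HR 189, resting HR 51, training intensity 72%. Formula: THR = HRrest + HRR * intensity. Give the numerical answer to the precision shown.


HRR = HRmax - HRrest = 189 - 51 = 138
THR = 51 + 138 * 0.72
= 150.36 bpm

150.36 bpm


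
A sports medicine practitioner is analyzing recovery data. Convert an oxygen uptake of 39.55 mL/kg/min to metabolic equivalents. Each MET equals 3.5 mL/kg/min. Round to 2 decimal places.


One MET = 3.5 mL/kg/min
Number of METs = 39.55 / 3.5
= 11.3 METs

11.3 METs
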